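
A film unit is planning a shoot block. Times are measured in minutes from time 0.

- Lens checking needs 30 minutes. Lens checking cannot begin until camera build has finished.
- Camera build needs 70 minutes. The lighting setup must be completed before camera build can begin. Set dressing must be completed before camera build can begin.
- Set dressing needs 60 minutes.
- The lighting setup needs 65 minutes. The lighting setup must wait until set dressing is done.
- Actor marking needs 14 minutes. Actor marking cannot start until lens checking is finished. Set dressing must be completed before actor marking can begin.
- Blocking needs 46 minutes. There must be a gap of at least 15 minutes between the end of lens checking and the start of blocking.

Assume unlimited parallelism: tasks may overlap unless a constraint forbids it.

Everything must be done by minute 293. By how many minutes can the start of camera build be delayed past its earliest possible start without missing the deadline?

Set dressing has no prerequisites, so it starts at minute 0 and finishes at minute 60.
The lighting setup cannot begin until set dressing (finishes minute 60). It runs from minute 60 to 60 + 65 = minute 125.
Camera build needs all of the lighting setup (finishes minute 125); set dressing (finishes minute 60). That puts its earliest start at minute 125; it finishes at 125 + 70 = minute 195.

Working backward from the deadline:
Blocking has no dependents, so it just needs to finish by minute 293. Starting by 293 − 46 = minute 247 achieves that.
To finish by minute 293, actor marking (duration 14) must start no later than minute 279.
Lens checking has several dependents: blocking (must start by minute 247, minus 15-minute gap → minute 232); actor marking (must start by minute 279). The earliest of those limits is minute 232, so lens checking must start by 232 − 30 = minute 202.
Camera build has to be done before lens checking (must start by minute 202). That means finishing by minute 202, i.e. starting by 202 − 70 = minute 132.
So camera build can start as early as minute 125 and as late as minute 132, giving 132 − 125 = 7 minutes of slack.

7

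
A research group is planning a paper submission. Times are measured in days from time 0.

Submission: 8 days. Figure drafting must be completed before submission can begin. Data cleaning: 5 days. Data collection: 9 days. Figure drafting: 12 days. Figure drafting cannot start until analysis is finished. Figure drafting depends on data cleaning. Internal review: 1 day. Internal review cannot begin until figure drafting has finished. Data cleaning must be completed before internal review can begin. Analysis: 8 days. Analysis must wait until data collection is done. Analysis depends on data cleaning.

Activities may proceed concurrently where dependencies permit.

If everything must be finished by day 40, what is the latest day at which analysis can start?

12

To finish by day 40, internal review (duration 1) must start no later than day 39.
Submission must finish by day 40; it takes 8 days, so it must start by 40 − 8 = day 32.
For figure drafting: internal review (must start by day 39); submission (must start by day 32). The most restrictive is day 32; with a 12-day duration, figure drafting must start by day 20.
Analysis must finish before figure drafting (must start by day 20). With an 8-day duration, analysis must start by 20 − 8 = day 12.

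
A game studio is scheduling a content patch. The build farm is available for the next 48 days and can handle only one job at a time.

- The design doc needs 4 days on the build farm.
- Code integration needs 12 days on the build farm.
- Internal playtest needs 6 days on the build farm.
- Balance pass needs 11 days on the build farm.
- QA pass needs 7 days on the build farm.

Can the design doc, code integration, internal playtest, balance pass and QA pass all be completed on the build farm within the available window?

Running back to back, the jobs need 4 + 12 + 6 + 11 + 7 = 40 days on the build farm.
Since 40 ≤ 48, they fit within the window.

Yes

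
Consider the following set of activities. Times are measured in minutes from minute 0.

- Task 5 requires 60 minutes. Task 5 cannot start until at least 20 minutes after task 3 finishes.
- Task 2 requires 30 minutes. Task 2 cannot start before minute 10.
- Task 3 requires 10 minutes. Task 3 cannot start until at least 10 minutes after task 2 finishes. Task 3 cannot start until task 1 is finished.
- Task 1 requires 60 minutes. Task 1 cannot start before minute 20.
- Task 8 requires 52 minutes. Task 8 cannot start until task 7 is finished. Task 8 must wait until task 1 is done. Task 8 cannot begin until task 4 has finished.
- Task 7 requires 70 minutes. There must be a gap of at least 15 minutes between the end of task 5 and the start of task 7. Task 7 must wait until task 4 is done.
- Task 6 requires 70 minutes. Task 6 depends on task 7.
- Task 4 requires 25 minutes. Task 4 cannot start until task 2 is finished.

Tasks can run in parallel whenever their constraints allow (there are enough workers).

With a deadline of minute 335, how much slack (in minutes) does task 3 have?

After its own release at minute 10, task 2 can start at minute 10 and finishes at minute 40.
Task 1 waits on its own release at minute 20, so it starts at minute 20 and finishes at 20 + 60 = minute 80.
Task 3 needs all of task 2 (finishes minute 40, plus 10-minute gap → minute 50); task 1 (finishes minute 80). That puts its earliest start at minute 80; it finishes at 80 + 10 = minute 90.

Working backward from the deadline:
Task 6 must finish by minute 335; it takes 70 minutes, so it must start by 335 − 70 = minute 265.
Task 8 must finish by minute 335; it takes 52 minutes, so it must start by 335 − 52 = minute 283.
Task 7 must finish in time for task 6 (must start by minute 265); task 8 (must start by minute 283). The tightest is minute 265, so task 7 must start by 265 − 70 = minute 195.
Since task 7 (must start by minute 195, minus 15-minute gap → minute 180) depends on it, task 5 must finish by minute 180. Backing off its 60-minute duration gives a latest start of minute 120.
Since task 5 (must start by minute 120, minus 20-minute gap → minute 100) depends on it, task 3 must finish by minute 100. Backing off its 10-minute duration gives a latest start of minute 90.
So task 3 can start as early as minute 80 and as late as minute 90, giving 90 − 80 = 10 minutes of slack.

10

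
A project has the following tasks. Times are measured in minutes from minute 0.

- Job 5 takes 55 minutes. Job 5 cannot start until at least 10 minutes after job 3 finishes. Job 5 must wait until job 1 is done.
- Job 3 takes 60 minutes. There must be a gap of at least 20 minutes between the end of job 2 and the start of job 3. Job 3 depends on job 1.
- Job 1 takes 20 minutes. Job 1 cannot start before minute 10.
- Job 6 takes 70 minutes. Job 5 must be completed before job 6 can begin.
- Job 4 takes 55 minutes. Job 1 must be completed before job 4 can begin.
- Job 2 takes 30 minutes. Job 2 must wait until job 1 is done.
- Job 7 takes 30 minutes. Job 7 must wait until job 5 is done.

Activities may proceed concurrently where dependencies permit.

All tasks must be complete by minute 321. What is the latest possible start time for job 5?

To finish by minute 321, job 6 (duration 70) must start no later than minute 251.
Nothing follows job 7; the deadline of minute 321 is its only limit. It must start by 321 − 30 = minute 291.
Job 5 has several dependents: job 6 (must start by minute 251); job 7 (must start by minute 291). The earliest of those limits is minute 251, so job 5 must start by 251 − 55 = minute 196.

196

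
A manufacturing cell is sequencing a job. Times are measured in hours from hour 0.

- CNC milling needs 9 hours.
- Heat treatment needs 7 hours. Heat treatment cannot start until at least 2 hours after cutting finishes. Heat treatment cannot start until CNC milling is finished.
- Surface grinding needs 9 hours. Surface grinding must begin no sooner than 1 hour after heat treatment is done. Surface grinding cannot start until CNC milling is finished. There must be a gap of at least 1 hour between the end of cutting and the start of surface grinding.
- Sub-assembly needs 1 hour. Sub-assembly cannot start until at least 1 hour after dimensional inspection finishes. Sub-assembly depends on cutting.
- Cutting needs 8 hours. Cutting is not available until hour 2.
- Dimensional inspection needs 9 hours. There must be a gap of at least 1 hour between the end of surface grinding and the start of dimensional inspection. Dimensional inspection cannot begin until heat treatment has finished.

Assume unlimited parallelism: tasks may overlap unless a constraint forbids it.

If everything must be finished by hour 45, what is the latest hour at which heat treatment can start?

16

Sub-assembly has no dependents, so it just needs to finish by hour 45. Starting by 45 − 1 = hour 44 achieves that.
Since sub-assembly (must start by hour 44, minus 1-hour gap → hour 43) depends on it, dimensional inspection must finish by hour 43. Backing off its 9-hour duration gives a latest start of hour 34.
Surface grinding must finish before dimensional inspection (must start by hour 34, minus 1-hour gap → hour 33). With a 9-hour duration, surface grinding must start by 33 − 9 = hour 24.
Heat treatment has several dependents: surface grinding (must start by hour 24, minus 1-hour gap → hour 23); dimensional inspection (must start by hour 34). The earliest of those limits is hour 23, so heat treatment must start by 23 − 7 = hour 16.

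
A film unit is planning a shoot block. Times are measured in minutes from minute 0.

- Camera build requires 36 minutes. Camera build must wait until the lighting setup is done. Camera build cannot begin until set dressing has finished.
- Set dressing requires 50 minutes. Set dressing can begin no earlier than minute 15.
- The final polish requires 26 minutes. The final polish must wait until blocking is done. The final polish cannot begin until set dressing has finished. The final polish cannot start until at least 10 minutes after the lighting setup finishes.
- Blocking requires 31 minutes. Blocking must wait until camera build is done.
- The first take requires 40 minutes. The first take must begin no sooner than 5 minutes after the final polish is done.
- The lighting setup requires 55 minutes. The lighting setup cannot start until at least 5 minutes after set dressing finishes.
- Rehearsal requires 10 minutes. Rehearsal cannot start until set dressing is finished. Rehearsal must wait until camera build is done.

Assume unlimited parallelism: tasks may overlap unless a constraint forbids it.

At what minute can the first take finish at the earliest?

263

Set dressing waits on its own release at minute 15, so it starts at minute 15 and finishes at 15 + 50 = minute 65.
After set dressing (finishes minute 65, plus 5-minute gap → minute 70), the lighting setup can start at minute 70 and finishes at minute 125.
Camera build cannot start until the lighting setup (finishes minute 125); set dressing (finishes minute 65). The controlling bound is minute 125, so camera build finishes at 125 + 36 = minute 161.
After camera build (finishes minute 161), blocking can start at minute 161 and finishes at minute 192.
For the final polish: blocking (finishes minute 192); set dressing (finishes minute 65); the lighting setup (finishes minute 125, plus 10-minute gap → minute 135). Taking the maximum gives a start of minute 192, and it finishes at 192 + 26 = minute 218.
The first take waits on the final polish (finishes minute 218, plus 5-minute gap → minute 223), so it starts at minute 223 and finishes at 223 + 40 = minute 263.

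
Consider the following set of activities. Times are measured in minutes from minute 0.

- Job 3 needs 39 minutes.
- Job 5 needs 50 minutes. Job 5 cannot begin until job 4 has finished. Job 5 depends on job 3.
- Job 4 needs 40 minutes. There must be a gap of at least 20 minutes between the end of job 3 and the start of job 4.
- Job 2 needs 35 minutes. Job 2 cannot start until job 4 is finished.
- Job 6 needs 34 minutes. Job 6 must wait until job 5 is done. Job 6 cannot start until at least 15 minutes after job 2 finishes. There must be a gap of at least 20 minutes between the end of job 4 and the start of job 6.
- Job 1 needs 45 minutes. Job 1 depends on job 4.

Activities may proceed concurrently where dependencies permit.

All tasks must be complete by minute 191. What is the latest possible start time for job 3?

8

Nothing follows job 1; the deadline of minute 191 is its only limit. It must start by 191 − 45 = minute 146.
Job 6 has no dependents, so it just needs to finish by minute 191. Starting by 191 − 34 = minute 157 achieves that.
Since job 6 (must start by minute 157, minus 15-minute gap → minute 142) depends on it, job 2 must finish by minute 142. Backing off its 35-minute duration gives a latest start of minute 107.
Job 5 feeds into job 6 (must start by minute 157); so job 5 must finish by minute 157 and therefore start by minute 107.
For job 4: job 1 (must start by minute 146); job 2 (must start by minute 107); job 5 (must start by minute 107); job 6 (must start by minute 157, minus 20-minute gap → minute 137). The most restrictive is minute 107; with a 40-minute duration, job 4 must start by minute 67.
Job 3 feeds job 4 (must start by minute 67, minus 20-minute gap → minute 47); job 5 (must start by minute 107). Taking the minimum, job 3 must finish by minute 47 and start by 47 − 39 = minute 8.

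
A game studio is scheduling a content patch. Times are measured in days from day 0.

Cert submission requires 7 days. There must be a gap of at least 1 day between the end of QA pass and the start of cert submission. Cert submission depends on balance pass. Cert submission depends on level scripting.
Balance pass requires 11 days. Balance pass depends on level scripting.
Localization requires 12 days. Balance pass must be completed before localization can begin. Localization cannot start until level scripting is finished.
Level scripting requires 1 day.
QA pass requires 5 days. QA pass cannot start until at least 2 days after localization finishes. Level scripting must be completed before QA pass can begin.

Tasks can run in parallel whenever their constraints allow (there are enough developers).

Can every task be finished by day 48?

Level scripting can start immediately at day 0; it finishes at day 1.
Balance pass cannot begin until level scripting (finishes day 1). It runs from day 1 to 1 + 11 = day 12.
Localization cannot start until balance pass (finishes day 12); level scripting (finishes day 1). The controlling bound is day 12, so localization finishes at 12 + 12 = day 24.
QA pass has to wait for localization (finishes day 24, plus 2-day gap → day 26); level scripting (finishes day 1). The latest of these is day 26, so QA pass runs day 26 to 26 + 5 = day 31.
Cert submission cannot start until QA pass (finishes day 31, plus 1-day gap → day 32); balance pass (finishes day 12); level scripting (finishes day 1). The controlling bound is day 32, so cert submission finishes at 32 + 7 = day 39.
Every task is finished by day 39, which is no later than the deadline of 48, so the schedule is feasible.

Yes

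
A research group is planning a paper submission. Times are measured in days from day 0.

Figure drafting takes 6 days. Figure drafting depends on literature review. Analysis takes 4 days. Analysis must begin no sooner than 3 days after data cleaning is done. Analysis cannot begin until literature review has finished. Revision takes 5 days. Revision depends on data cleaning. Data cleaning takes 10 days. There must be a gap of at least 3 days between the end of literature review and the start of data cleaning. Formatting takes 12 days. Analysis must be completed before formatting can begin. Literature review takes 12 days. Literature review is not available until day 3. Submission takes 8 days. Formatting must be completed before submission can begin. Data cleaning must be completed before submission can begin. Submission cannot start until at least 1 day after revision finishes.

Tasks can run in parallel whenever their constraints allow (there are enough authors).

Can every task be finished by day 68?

After its own release at day 3, literature review can start at day 3 and finishes at day 15.
After literature review (finishes day 15), figure drafting can start at day 15 and finishes at day 21.
Data cleaning waits on literature review (finishes day 15, plus 3-day gap → day 18), so it starts at day 18 and finishes at 18 + 10 = day 28.
Revision waits on data cleaning (finishes day 28), so it starts at day 28 and finishes at 28 + 5 = day 33.
Analysis needs all of data cleaning (finishes day 28, plus 3-day gap → day 31); literature review (finishes day 15). That puts its earliest start at day 31; it finishes at 31 + 4 = day 35.
Formatting waits on analysis (finishes day 35), so it starts at day 35 and finishes at 35 + 12 = day 47.
Submission has to wait for formatting (finishes day 47); data cleaning (finishes day 28); revision (finishes day 33, plus 1-day gap → day 34). The latest of these is day 47, so submission runs day 47 to 47 + 8 = day 55.
Every task is finished by day 55, which is no later than the deadline of 68, so the schedule is feasible.

Yes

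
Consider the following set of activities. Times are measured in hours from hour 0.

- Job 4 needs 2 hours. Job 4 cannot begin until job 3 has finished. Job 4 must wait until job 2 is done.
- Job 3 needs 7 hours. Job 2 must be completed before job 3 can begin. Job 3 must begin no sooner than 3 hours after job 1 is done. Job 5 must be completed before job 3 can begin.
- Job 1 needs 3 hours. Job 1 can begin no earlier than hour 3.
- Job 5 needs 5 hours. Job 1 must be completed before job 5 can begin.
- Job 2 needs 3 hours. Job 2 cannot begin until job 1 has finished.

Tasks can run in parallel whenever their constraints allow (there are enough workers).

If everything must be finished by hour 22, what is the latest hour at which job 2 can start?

Job 4 must finish by hour 22; it takes 2 hours, so it must start by 22 − 2 = hour 20.
Job 3 must finish before job 4 (must start by hour 20). With a 7-hour duration, job 3 must start by 20 − 7 = hour 13.
Job 2 feeds job 3 (must start by hour 13); job 4 (must start by hour 20). Taking the minimum, job 2 must finish by hour 13 and start by 13 − 3 = hour 10.

10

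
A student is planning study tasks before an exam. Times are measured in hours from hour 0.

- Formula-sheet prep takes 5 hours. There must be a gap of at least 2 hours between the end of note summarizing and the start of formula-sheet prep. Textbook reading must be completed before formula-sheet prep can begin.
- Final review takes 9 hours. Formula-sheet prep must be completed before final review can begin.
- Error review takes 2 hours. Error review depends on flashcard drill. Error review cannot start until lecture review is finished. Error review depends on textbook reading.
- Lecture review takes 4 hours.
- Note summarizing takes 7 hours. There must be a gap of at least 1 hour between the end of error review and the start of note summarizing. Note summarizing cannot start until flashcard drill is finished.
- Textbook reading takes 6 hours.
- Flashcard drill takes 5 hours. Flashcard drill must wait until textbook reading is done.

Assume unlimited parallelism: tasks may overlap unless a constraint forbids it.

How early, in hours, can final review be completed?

37

Lecture review can start immediately at hour 0; it finishes at hour 4.
Textbook reading has no prerequisites, so it starts at hour 0 and finishes at hour 6.
Flashcard drill waits on textbook reading (finishes hour 6), so it starts at hour 6 and finishes at 6 + 5 = hour 11.
Error review has to wait for flashcard drill (finishes hour 11); lecture review (finishes hour 4); textbook reading (finishes hour 6). The latest of these is hour 11, so error review runs hour 11 to 11 + 2 = hour 13.
For note summarizing: error review (finishes hour 13, plus 1-hour gap → hour 14); flashcard drill (finishes hour 11). Taking the maximum gives a start of hour 14, and it finishes at 14 + 7 = hour 21.
Formula-sheet prep needs all of note summarizing (finishes hour 21, plus 2-hour gap → hour 23); textbook reading (finishes hour 6). That puts its earliest start at hour 23; it finishes at 23 + 5 = hour 28.
Final review waits on formula-sheet prep (finishes hour 28), so it starts at hour 28 and finishes at 28 + 9 = hour 37.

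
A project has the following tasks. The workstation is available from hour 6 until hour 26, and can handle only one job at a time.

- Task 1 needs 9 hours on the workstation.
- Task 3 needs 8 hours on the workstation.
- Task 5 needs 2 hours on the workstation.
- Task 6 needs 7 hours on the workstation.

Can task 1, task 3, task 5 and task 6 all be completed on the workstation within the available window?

No

The workstation window is 26 − 6 = 20 hours.
Running back to back, the jobs need 9 + 8 + 2 + 7 = 26 hours on the workstation.
Since 26 > 20, they cannot all fit.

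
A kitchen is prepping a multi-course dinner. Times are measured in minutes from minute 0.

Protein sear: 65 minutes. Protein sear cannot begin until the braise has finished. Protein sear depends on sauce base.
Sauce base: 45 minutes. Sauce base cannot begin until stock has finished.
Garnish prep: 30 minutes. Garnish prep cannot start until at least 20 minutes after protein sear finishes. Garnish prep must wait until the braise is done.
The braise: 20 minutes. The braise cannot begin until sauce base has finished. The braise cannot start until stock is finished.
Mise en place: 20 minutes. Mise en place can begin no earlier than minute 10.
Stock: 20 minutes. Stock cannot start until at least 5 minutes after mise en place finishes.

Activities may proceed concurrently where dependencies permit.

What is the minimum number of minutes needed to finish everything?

After its own release at minute 10, mise en place can start at minute 10 and finishes at minute 30.
Stock waits on mise en place (finishes minute 30, plus 5-minute gap → minute 35), so it starts at minute 35 and finishes at 35 + 20 = minute 55.
Sauce base cannot begin until stock (finishes minute 55). It runs from minute 55 to 55 + 45 = minute 100.
The braise has to wait for sauce base (finishes minute 100); stock (finishes minute 55). The latest of these is minute 100, so the braise runs minute 100 to 100 + 20 = minute 120.
Protein sear cannot start until the braise (finishes minute 120); sauce base (finishes minute 100). The controlling bound is minute 120, so protein sear finishes at 120 + 65 = minute 185.
Garnish prep cannot start until protein sear (finishes minute 185, plus 20-minute gap → minute 205); the braise (finishes minute 120). The controlling bound is minute 205, so garnish prep finishes at 205 + 30 = minute 235.
All tasks are finished once the last one completes. Finish times: Mise en place at 30, Stock at 55, Sauce base at 100, The braise at 120, Protein sear at 185, Garnish prep at 235. The latest is minute 235.

235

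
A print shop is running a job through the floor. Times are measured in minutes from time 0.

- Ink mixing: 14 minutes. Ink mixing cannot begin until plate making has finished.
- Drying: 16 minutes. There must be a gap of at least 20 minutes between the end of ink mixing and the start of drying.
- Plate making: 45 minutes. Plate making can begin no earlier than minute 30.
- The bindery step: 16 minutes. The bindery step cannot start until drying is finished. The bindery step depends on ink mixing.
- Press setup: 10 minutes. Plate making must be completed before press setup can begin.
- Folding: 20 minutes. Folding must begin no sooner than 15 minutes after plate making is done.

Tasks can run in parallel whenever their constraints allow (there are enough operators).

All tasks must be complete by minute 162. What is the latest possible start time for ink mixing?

96

The bindery step must finish by minute 162; it takes 16 minutes, so it must start by 162 − 16 = minute 146.
Drying must finish before the bindery step (must start by minute 146). With a 16-minute duration, drying must start by 146 − 16 = minute 130.
Ink mixing must finish in time for drying (must start by minute 130, minus 20-minute gap → minute 110); the bindery step (must start by minute 146). The tightest is minute 110, so ink mixing must start by 110 − 14 = minute 96.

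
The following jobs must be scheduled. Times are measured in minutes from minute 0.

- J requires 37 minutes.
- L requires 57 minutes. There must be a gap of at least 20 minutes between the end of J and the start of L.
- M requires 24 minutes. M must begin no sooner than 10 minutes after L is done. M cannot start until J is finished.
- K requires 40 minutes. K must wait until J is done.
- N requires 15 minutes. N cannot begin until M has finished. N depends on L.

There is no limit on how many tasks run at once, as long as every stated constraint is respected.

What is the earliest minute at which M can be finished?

Nothing blocks J, so it runs from minute 0 to minute 37.
After J (finishes minute 37, plus 20-minute gap → minute 57), L can start at minute 57 and finishes at minute 114.
M needs all of L (finishes minute 114, plus 10-minute gap → minute 124); J (finishes minute 37). That puts its earliest start at minute 124; it finishes at 124 + 24 = minute 148.

148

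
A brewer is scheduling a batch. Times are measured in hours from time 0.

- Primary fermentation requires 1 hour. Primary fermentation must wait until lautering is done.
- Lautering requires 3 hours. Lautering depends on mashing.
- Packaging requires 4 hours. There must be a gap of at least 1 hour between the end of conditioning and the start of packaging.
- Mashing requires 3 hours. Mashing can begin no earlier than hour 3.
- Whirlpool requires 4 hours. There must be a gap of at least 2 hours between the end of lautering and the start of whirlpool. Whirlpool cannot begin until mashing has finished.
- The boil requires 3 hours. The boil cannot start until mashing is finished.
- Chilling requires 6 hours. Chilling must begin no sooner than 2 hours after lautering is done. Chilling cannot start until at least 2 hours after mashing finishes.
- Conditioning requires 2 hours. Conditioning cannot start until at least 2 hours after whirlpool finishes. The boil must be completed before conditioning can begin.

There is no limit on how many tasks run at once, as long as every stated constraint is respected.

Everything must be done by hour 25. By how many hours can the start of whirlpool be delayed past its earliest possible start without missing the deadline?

Mashing waits on its own release at hour 3, so it starts at hour 3 and finishes at 3 + 3 = hour 6.
After mashing (finishes hour 6), lautering can start at hour 6 and finishes at hour 9.
Whirlpool has to wait for lautering (finishes hour 9, plus 2-hour gap → hour 11); mashing (finishes hour 6). The latest of these is hour 11, so whirlpool runs hour 11 to 11 + 4 = hour 15.

Working backward from the deadline:
Packaging must finish by hour 25; it takes 4 hours, so it must start by 25 − 4 = hour 21.
Conditioning has to be done before packaging (must start by hour 21, minus 1-hour gap → hour 20). That means finishing by hour 20, i.e. starting by 20 − 2 = hour 18.
Whirlpool has to be done before conditioning (must start by hour 18, minus 2-hour gap → hour 16). That means finishing by hour 16, i.e. starting by 16 − 4 = hour 12.
So whirlpool can start as early as hour 11 and as late as hour 12, giving 12 − 11 = 1 hour of slack.

1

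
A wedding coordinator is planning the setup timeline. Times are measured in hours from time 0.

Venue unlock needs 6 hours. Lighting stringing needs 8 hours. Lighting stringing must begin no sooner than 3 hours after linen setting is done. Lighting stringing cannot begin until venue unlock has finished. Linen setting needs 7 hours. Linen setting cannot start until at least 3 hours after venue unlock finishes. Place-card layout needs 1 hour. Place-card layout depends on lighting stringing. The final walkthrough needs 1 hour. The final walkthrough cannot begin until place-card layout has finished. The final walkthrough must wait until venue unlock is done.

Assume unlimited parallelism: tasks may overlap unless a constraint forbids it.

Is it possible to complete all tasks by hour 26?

No

Venue unlock can start immediately at hour 0; it finishes at hour 6.
After venue unlock (finishes hour 6, plus 3-hour gap → hour 9), linen setting can start at hour 9 and finishes at hour 16.
For lighting stringing: linen setting (finishes hour 16, plus 3-hour gap → hour 19); venue unlock (finishes hour 6). Taking the maximum gives a start of hour 19, and it finishes at 19 + 8 = hour 27.
Place-card layout cannot begin until lighting stringing (finishes hour 27). It runs from hour 27 to 27 + 1 = hour 28.
For the final walkthrough: place-card layout (finishes hour 28); venue unlock (finishes hour 6). Taking the maximum gives a start of hour 28, and it finishes at 28 + 1 = hour 29.
The earliest everything can be done is hour 29, which is after the deadline of 26, so it is not possible.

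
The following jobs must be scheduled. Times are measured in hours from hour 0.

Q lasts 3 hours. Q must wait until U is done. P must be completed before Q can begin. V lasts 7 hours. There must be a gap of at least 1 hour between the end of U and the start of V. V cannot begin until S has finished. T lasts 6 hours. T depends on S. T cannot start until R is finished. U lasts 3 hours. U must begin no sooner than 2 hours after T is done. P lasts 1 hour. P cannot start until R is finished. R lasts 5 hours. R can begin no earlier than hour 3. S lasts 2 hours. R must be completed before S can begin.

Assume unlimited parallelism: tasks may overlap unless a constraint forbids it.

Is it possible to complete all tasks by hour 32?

R waits on its own release at hour 3, so it starts at hour 3 and finishes at 3 + 5 = hour 8.
S waits on R (finishes hour 8), so it starts at hour 8 and finishes at 8 + 2 = hour 10.
T needs all of S (finishes hour 10); R (finishes hour 8). That puts its earliest start at hour 10; it finishes at 10 + 6 = hour 16.
U cannot begin until T (finishes hour 16, plus 2-hour gap → hour 18). It runs from hour 18 to 18 + 3 = hour 21.
V cannot start until U (finishes hour 21, plus 1-hour gap → hour 22); S (finishes hour 10). The controlling bound is hour 22, so V finishes at 22 + 7 = hour 29.
P waits on R (finishes hour 8), so it starts at hour 8 and finishes at 8 + 1 = hour 9.
Q needs all of U (finishes hour 21); P (finishes hour 9). That puts its earliest start at hour 21; it finishes at 21 + 3 = hour 24.
Every task is finished by hour 29, which is no later than the deadline of 32, so the schedule is feasible.

Yes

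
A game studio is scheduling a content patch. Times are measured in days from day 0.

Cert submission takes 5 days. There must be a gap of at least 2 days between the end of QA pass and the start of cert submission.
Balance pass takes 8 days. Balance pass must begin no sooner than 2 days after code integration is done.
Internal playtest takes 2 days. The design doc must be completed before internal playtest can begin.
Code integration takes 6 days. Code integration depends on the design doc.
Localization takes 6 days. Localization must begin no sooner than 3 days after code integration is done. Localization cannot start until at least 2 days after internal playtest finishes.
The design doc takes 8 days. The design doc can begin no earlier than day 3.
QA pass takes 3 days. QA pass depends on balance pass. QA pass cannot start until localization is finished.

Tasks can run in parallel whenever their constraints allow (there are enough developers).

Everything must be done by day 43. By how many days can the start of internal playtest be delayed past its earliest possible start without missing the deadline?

12

The design doc waits on its own release at day 3, so it starts at day 3 and finishes at 3 + 8 = day 11.
Internal playtest waits on the design doc (finishes day 11), so it starts at day 11 and finishes at 11 + 2 = day 13.

Working backward from the deadline:
To finish by day 43, cert submission (duration 5) must start no later than day 38.
Since cert submission (must start by day 38, minus 2-day gap → day 36) depends on it, QA pass must finish by day 36. Backing off its 3-day duration gives a latest start of day 33.
Since QA pass (must start by day 33) depends on it, localization must finish by day 33. Backing off its 6-day duration gives a latest start of day 27.
Internal playtest feeds into localization (must start by day 27, minus 2-day gap → day 25); so internal playtest must finish by day 25 and therefore start by day 23.
So internal playtest can start as early as day 11 and as late as day 23, giving 23 − 11 = 12 days of slack.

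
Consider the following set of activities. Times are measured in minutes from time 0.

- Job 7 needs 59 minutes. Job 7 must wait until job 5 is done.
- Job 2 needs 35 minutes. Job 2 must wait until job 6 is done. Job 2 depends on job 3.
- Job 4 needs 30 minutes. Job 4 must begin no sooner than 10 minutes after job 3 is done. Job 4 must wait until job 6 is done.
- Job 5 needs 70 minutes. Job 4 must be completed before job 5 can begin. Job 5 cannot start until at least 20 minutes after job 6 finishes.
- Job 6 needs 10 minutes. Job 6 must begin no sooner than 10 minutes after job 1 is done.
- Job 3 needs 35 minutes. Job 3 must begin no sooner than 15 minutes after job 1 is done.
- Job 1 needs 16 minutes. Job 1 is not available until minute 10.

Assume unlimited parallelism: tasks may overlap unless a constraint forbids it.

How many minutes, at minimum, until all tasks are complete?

After its own release at minute 10, job 1 can start at minute 10 and finishes at minute 26.
Job 6 waits on job 1 (finishes minute 26, plus 10-minute gap → minute 36), so it starts at minute 36 and finishes at 36 + 10 = minute 46.
After job 1 (finishes minute 26, plus 15-minute gap → minute 41), job 3 can start at minute 41 and finishes at minute 76.
Job 4 has to wait for job 3 (finishes minute 76, plus 10-minute gap → minute 86); job 6 (finishes minute 46). The latest of these is minute 86, so job 4 runs minute 86 to 86 + 30 = minute 116.
Job 5 cannot start until job 4 (finishes minute 116); job 6 (finishes minute 46, plus 20-minute gap → minute 66). The controlling bound is minute 116, so job 5 finishes at 116 + 70 = minute 186.
Job 7 waits on job 5 (finishes minute 186), so it starts at minute 186 and finishes at 186 + 59 = minute 245.
For job 2: job 6 (finishes minute 46); job 3 (finishes minute 76). Taking the maximum gives a start of minute 76, and it finishes at 76 + 35 = minute 111.
All tasks are finished once the last one completes. Finish times: Job 1 at 26, Job 2 at 111, Job 3 at 76, Job 4 at 116, Job 5 at 186, Job 6 at 46, Job 7 at 245. The latest is minute 245.

245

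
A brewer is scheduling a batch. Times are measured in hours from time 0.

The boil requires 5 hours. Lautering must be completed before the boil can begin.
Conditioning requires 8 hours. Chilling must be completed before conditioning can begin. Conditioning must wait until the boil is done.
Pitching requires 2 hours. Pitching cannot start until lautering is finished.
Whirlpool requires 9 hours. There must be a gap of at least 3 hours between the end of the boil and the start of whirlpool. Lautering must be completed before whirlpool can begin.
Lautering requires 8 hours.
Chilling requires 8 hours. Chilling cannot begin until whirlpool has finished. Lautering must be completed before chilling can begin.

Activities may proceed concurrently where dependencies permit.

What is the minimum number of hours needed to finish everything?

Nothing blocks lautering, so it runs from hour 0 to hour 8.
Pitching cannot begin until lautering (finishes hour 8). It runs from hour 8 to 8 + 2 = hour 10.
The boil waits on lautering (finishes hour 8), so it starts at hour 8 and finishes at 8 + 5 = hour 13.
For whirlpool: the boil (finishes hour 13, plus 3-hour gap → hour 16); lautering (finishes hour 8). Taking the maximum gives a start of hour 16, and it finishes at 16 + 9 = hour 25.
Chilling cannot start until whirlpool (finishes hour 25); lautering (finishes hour 8). The controlling bound is hour 25, so chilling finishes at 25 + 8 = hour 33.
Conditioning needs all of chilling (finishes hour 33); the boil (finishes hour 13). That puts its earliest start at hour 33; it finishes at 33 + 8 = hour 41.
All tasks are finished once the last one completes. Finish times: Lautering at 8, The boil at 13, Whirlpool at 25, Chilling at 33, Pitching at 10, Conditioning at 41. The latest is hour 41.

41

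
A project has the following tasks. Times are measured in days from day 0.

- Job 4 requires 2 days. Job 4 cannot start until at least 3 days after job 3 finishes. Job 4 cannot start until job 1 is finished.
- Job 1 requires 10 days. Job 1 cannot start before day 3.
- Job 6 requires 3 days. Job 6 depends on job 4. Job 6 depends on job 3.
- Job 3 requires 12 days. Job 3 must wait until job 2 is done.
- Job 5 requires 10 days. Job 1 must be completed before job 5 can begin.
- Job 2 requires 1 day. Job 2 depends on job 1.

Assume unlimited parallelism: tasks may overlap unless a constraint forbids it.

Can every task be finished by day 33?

No

Job 1 cannot begin until its own release at day 3. It runs from day 3 to 3 + 10 = day 13.
Job 5 waits on job 1 (finishes day 13), so it starts at day 13 and finishes at 13 + 10 = day 23.
After job 1 (finishes day 13), job 2 can start at day 13 and finishes at day 14.
After job 2 (finishes day 14), job 3 can start at day 14 and finishes at day 26.
For job 4: job 3 (finishes day 26, plus 3-day gap → day 29); job 1 (finishes day 13). Taking the maximum gives a start of day 29, and it finishes at 29 + 2 = day 31.
Job 6 cannot start until job 4 (finishes day 31); job 3 (finishes day 26). The controlling bound is day 31, so job 6 finishes at 31 + 3 = day 34.
The earliest everything can be done is day 34, which is after the deadline of 33, so it is not possible.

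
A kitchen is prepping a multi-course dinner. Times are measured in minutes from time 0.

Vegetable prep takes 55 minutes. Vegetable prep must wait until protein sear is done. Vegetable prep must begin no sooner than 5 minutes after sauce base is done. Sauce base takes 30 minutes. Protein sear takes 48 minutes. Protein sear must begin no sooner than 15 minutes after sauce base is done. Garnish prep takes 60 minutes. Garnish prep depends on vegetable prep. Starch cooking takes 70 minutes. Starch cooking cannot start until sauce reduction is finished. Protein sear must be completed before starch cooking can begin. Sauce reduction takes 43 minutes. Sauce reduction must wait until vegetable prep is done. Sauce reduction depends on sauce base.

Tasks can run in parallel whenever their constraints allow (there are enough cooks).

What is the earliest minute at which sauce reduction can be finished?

191

Sauce base has no prerequisites, so it starts at minute 0 and finishes at minute 30.
Protein sear cannot begin until sauce base (finishes minute 30, plus 15-minute gap → minute 45). It runs from minute 45 to 45 + 48 = minute 93.
For vegetable prep: protein sear (finishes minute 93); sauce base (finishes minute 30, plus 5-minute gap → minute 35). Taking the maximum gives a start of minute 93, and it finishes at 93 + 55 = minute 148.
Sauce reduction has to wait for vegetable prep (finishes minute 148); sauce base (finishes minute 30). The latest of these is minute 148, so sauce reduction runs minute 148 to 148 + 43 = minute 191.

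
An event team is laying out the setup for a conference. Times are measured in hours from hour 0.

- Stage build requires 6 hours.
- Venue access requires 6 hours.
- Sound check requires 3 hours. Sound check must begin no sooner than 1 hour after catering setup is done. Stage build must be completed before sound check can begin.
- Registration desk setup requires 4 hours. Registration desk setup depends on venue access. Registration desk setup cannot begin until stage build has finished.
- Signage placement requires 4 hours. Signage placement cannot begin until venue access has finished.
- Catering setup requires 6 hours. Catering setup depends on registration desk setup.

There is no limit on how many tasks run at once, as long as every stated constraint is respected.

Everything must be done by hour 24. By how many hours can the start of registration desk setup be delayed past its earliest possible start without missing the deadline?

4

Stage build can start immediately at hour 0; it finishes at hour 6.
Nothing blocks venue access, so it runs from hour 0 to hour 6.
Registration desk setup cannot start until venue access (finishes hour 6); stage build (finishes hour 6). The controlling bound is hour 6, so registration desk setup finishes at 6 + 4 = hour 10.

Working backward from the deadline:
To finish by hour 24, sound check (duration 3) must start no later than hour 21.
Catering setup has to be done before sound check (must start by hour 21, minus 1-hour gap → hour 20). That means finishing by hour 20, i.e. starting by 20 − 6 = hour 14.
Registration desk setup must finish before catering setup (must start by hour 14). With a 4-hour duration, registration desk setup must start by 14 − 4 = hour 10.
So registration desk setup can start as early as hour 6 and as late as hour 10, giving 10 − 6 = 4 hours of slack.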